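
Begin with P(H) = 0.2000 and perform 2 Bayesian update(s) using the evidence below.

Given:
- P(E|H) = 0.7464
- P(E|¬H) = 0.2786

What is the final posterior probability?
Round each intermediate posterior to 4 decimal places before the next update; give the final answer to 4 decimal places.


Sequential Bayesian updating:

Initial prior: P(H) = 0.2000

Update 1:
  P(E) = 0.7464 × 0.2000 + 0.2786 × 0.8000 = 0.14928000 + 0.22288000 = 0.37216000
  P(H|E) = 0.14928000 / 0.37216000 = 0.4011

Update 2:
  P(E) = 0.7464 × 0.4011 + 0.2786 × 0.5989 = 0.29938104 + 0.16685354 = 0.46623458
  P(H|E) = 0.29938104 / 0.46623458 = 0.6421

Final posterior: 0.6421


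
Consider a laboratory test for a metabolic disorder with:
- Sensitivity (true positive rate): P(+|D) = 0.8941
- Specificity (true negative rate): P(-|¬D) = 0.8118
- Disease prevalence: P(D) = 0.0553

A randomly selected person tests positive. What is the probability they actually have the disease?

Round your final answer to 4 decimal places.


Let D = has disease, + = positive test

Given:
- P(D) = 0.0553 (prevalence)
- P(+|D) = 0.8941 (sensitivity)
- P(-|¬D) = 0.8118 (specificity)
- P(+|¬D) = 0.1882 (false positive rate = 1 - specificity)

Step 1: Find P(+)
P(+) = P(+|D)P(D) + P(+|¬D)P(¬D)
     = 0.8941 × 0.0553 + 0.1882 × 0.9447
     = 0.04944373 + 0.17779254
     = 0.22723627

Step 2: Apply Bayes' theorem for P(D|+)
P(D|+) = P(+|D)P(D) / P(+)
       = 0.04944373 / 0.22723627
       = 0.2176


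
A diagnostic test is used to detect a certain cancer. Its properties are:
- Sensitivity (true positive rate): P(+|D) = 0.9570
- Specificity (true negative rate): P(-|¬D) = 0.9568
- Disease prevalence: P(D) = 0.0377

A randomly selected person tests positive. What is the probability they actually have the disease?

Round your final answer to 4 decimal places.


Let D = has disease, + = positive test

Given:
- P(D) = 0.0377 (prevalence)
- P(+|D) = 0.9570 (sensitivity)
- P(-|¬D) = 0.9568 (specificity)
- P(+|¬D) = 0.0432 (false positive rate = 1 - specificity)

Step 1: Find P(+)
P(+) = P(+|D)P(D) + P(+|¬D)P(¬D)
     = 0.9570 × 0.0377 + 0.0432 × 0.9623
     = 0.03607890 + 0.04157136
     = 0.07765026

Step 2: Apply Bayes' theorem for P(D|+)
P(D|+) = P(+|D)P(D) / P(+)
       = 0.03607890 / 0.07765026
       = 0.4646


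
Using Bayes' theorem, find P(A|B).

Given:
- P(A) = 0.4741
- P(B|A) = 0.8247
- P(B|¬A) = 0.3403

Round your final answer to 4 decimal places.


Bayes' theorem: P(A|B) = P(B|A) × P(A) / P(B)

Step 1: Calculate P(B) using law of total probability
P(B) = P(B|A)P(A) + P(B|¬A)P(¬A)
     = 0.8247 × 0.4741 + 0.3403 × 0.5259
     = 0.39099027 + 0.17896377
     = 0.56995404

Step 2: Apply Bayes' theorem
P(A|B) = P(B|A) × P(A) / P(B)
       = 0.39099027 / 0.56995404
       = 0.6860


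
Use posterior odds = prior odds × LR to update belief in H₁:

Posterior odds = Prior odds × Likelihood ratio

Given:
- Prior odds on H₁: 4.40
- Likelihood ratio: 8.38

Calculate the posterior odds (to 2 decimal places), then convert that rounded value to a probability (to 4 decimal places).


Step 1: Calculate posterior odds
Posterior odds = Prior odds × LR
               = 4.40 × 8.38
               = 36.87

Step 2: Convert to probability
P(H₁|E) = Posterior odds / (1 + Posterior odds)
       = 36.87 / (1 + 36.87)
       = 36.87 / 37.87
       = 0.9736

The evidence increased P(H₁) from 0.8148 to 0.9736.


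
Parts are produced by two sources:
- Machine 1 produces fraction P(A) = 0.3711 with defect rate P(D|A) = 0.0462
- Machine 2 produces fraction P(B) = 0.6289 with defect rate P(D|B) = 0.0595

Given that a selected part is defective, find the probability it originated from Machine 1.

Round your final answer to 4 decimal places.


Let A = from Machine 1, D = defective

Given:
- P(A) = 0.3711, P(B) = 0.6289
- P(D|A) = 0.0462, P(D|B) = 0.0595

Step 1: Find P(D)
P(D) = P(D|A)P(A) + P(D|B)P(B)
     = 0.0462 × 0.3711 + 0.0595 × 0.6289
     = 0.01714482 + 0.03741955
     = 0.05456437

Step 2: Apply Bayes' theorem
P(A|D) = P(D|A)P(A) / P(D)
       = 0.01714482 / 0.05456437
       = 0.3142


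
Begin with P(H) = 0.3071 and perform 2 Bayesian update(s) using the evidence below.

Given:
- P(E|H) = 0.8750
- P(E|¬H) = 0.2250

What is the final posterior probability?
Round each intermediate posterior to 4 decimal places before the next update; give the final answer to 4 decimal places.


Sequential Bayesian updating:

Initial prior: P(H) = 0.3071

Update 1:
  P(E) = 0.8750 × 0.3071 + 0.2250 × 0.6929 = 0.26871250 + 0.15590250 = 0.42461500
  P(H|E) = 0.26871250 / 0.42461500 = 0.6328

Update 2:
  P(E) = 0.8750 × 0.6328 + 0.2250 × 0.3672 = 0.55370000 + 0.08262000 = 0.63632000
  P(H|E) = 0.55370000 / 0.63632000 = 0.8702

Final posterior: 0.8702


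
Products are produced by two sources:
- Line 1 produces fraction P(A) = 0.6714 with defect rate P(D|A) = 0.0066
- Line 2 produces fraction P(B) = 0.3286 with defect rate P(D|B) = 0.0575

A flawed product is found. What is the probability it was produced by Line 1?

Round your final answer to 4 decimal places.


Let A = from Line 1, D = flawed

Given:
- P(A) = 0.6714, P(B) = 0.3286
- P(D|A) = 0.0066, P(D|B) = 0.0575

Step 1: Find P(D)
P(D) = P(D|A)P(A) + P(D|B)P(B)
     = 0.0066 × 0.6714 + 0.0575 × 0.3286
     = 0.00443124 + 0.01889450
     = 0.02332574

Step 2: Apply Bayes' theorem
P(A|D) = P(D|A)P(A) / P(D)
       = 0.00443124 / 0.02332574
       = 0.1900


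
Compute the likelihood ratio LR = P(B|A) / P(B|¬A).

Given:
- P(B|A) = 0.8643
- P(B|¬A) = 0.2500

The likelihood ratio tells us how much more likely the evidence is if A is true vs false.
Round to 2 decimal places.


Likelihood Ratio (LR) = P(B|A) / P(B|¬A)

LR = 0.8643 / 0.2500
   = 3.46

The evidence is 3.46 times more likely if A is true than if A is false.
LR > 1, so observing B raises the odds in favor of A.


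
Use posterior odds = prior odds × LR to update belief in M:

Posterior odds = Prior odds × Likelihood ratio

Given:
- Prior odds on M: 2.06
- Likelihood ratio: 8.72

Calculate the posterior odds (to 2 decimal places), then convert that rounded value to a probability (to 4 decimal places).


Step 1: Calculate posterior odds
Posterior odds = Prior odds × LR
               = 2.06 × 8.72
               = 17.96

Step 2: Convert to probability
P(M|E) = Posterior odds / (1 + Posterior odds)
       = 17.96 / (1 + 17.96)
       = 17.96 / 18.96
       = 0.9473

The evidence increased P(M) from 0.6732 to 0.9473.


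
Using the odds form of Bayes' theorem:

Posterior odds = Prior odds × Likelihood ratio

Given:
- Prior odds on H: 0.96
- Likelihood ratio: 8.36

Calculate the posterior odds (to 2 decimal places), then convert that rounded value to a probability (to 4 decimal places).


Step 1: Calculate posterior odds
Posterior odds = Prior odds × LR
               = 0.96 × 8.36
               = 8.03

Step 2: Convert to probability
P(H|E) = Posterior odds / (1 + Posterior odds)
       = 8.03 / (1 + 8.03)
       = 8.03 / 9.03
       = 0.8893

The evidence increased P(H) from 0.4898 to 0.8893.


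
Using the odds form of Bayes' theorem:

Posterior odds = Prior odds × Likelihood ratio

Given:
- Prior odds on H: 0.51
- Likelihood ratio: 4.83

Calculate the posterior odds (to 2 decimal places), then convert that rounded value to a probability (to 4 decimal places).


Step 1: Calculate posterior odds
Posterior odds = Prior odds × LR
               = 0.51 × 4.83
               = 2.46

Step 2: Convert to probability
P(H|E) = Posterior odds / (1 + Posterior odds)
       = 2.46 / (1 + 2.46)
       = 2.46 / 3.46
       = 0.7110

The evidence increased P(H) from 0.3377 to 0.7110.


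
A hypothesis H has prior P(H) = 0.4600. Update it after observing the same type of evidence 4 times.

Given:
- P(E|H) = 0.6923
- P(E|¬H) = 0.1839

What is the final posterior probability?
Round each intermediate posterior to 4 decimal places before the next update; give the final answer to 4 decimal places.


Sequential Bayesian updating:

Initial prior: P(H) = 0.4600

Update 1:
  P(E) = 0.6923 × 0.4600 + 0.1839 × 0.5400 = 0.31845800 + 0.09930600 = 0.41776400
  P(H|E) = 0.31845800 / 0.41776400 = 0.7623

Update 2:
  P(E) = 0.6923 × 0.7623 + 0.1839 × 0.2377 = 0.52774029 + 0.04371303 = 0.57145332
  P(H|E) = 0.52774029 / 0.57145332 = 0.9235

Update 3:
  P(E) = 0.6923 × 0.9235 + 0.1839 × 0.0765 = 0.63933905 + 0.01406835 = 0.65340740
  P(H|E) = 0.63933905 / 0.65340740 = 0.9785

Update 4:
  P(E) = 0.6923 × 0.9785 + 0.1839 × 0.0215 = 0.67741555 + 0.00395385 = 0.68136940
  P(H|E) = 0.67741555 / 0.68136940 = 0.9942

Final posterior: 0.9942


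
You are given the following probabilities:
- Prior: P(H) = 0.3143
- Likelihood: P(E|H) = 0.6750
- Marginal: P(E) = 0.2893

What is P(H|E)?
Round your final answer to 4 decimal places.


Using Bayes' theorem:

P(H|E) = P(E|H) × P(H) / P(E)
       = 0.6750 × 0.3143 / 0.2893
       = 0.21215250 / 0.2893
       = 0.7333

The evidence strengthens our belief in H.
Prior: 0.3143 → Posterior: 0.7333


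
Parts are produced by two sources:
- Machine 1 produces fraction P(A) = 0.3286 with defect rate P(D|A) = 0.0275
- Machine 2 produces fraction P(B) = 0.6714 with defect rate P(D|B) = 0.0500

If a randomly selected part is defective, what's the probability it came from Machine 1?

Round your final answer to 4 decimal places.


Let A = from Machine 1, D = defective

Given:
- P(A) = 0.3286, P(B) = 0.6714
- P(D|A) = 0.0275, P(D|B) = 0.0500

Step 1: Find P(D)
P(D) = P(D|A)P(A) + P(D|B)P(B)
     = 0.0275 × 0.3286 + 0.0500 × 0.6714
     = 0.00903650 + 0.03357000
     = 0.04260650

Step 2: Apply Bayes' theorem
P(A|D) = P(D|A)P(A) / P(D)
       = 0.00903650 / 0.04260650
       = 0.2121


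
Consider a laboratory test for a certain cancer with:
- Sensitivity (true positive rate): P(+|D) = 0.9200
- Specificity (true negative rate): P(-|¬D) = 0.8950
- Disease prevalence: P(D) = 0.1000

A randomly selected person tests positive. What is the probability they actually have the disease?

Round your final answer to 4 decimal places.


Let D = has disease, + = positive test

Given:
- P(D) = 0.1000 (prevalence)
- P(+|D) = 0.9200 (sensitivity)
- P(-|¬D) = 0.8950 (specificity)
- P(+|¬D) = 0.1050 (false positive rate = 1 - specificity)

Step 1: Find P(+)
P(+) = P(+|D)P(D) + P(+|¬D)P(¬D)
     = 0.9200 × 0.1000 + 0.1050 × 0.9000
     = 0.09200000 + 0.09450000
     = 0.18650000

Step 2: Apply Bayes' theorem for P(D|+)
P(D|+) = P(+|D)P(D) / P(+)
       = 0.09200000 / 0.18650000
       = 0.4933


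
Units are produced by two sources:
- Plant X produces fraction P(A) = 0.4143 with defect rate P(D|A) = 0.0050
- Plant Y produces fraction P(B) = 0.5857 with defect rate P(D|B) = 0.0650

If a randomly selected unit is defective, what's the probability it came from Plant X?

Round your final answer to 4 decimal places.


Let A = from Plant X, D = defective

Given:
- P(A) = 0.4143, P(B) = 0.5857
- P(D|A) = 0.0050, P(D|B) = 0.0650

Step 1: Find P(D)
P(D) = P(D|A)P(A) + P(D|B)P(B)
     = 0.0050 × 0.4143 + 0.0650 × 0.5857
     = 0.00207150 + 0.03807050
     = 0.04014200

Step 2: Apply Bayes' theorem
P(A|D) = P(D|A)P(A) / P(D)
       = 0.00207150 / 0.04014200
       = 0.0516


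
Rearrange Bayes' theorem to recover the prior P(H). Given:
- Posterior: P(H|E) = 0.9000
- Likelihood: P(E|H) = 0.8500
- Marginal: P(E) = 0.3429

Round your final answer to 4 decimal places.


From Bayes' theorem: P(H|E) = P(E|H) × P(H) / P(E)

Rearranging for P(H):
P(H) = P(H|E) × P(E) / P(E|H)
     = 0.9000 × 0.3429 / 0.8500
     = 0.30861000 / 0.8500
     = 0.3631


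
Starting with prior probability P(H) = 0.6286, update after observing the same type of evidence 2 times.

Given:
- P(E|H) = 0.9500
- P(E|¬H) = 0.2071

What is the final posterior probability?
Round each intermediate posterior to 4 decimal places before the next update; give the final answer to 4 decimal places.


Sequential Bayesian updating:

Initial prior: P(H) = 0.6286

Update 1:
  P(E) = 0.9500 × 0.6286 + 0.2071 × 0.3714 = 0.59717000 + 0.07691694 = 0.67408694
  P(H|E) = 0.59717000 / 0.67408694 = 0.8859

Update 2:
  P(E) = 0.9500 × 0.8859 + 0.2071 × 0.1141 = 0.84160500 + 0.02363011 = 0.86523511
  P(H|E) = 0.84160500 / 0.86523511 = 0.9727

Final posterior: 0.9727


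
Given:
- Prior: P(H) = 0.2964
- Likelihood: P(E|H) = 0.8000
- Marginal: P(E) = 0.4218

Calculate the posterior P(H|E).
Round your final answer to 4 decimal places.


Using Bayes' theorem:

P(H|E) = P(E|H) × P(H) / P(E)
       = 0.8000 × 0.2964 / 0.4218
       = 0.23712000 / 0.4218
       = 0.5622

The evidence strengthens our belief in H.
Prior: 0.2964 → Posterior: 0.5622


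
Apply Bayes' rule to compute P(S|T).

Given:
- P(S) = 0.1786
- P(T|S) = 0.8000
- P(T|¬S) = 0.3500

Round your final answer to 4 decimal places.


Bayes' theorem: P(S|T) = P(T|S) × P(S) / P(T)

Step 1: Calculate P(T) using law of total probability
P(T) = P(T|S)P(S) + P(T|¬S)P(¬S)
     = 0.8000 × 0.1786 + 0.3500 × 0.8214
     = 0.14288000 + 0.28749000
     = 0.43037000

Step 2: Apply Bayes' theorem
P(S|T) = P(T|S) × P(S) / P(T)
       = 0.14288000 / 0.43037000
       = 0.3320


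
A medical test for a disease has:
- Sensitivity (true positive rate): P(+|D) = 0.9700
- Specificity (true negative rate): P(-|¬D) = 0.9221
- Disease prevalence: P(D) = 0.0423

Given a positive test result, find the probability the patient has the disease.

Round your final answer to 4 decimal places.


Let D = has disease, + = positive test

Given:
- P(D) = 0.0423 (prevalence)
- P(+|D) = 0.9700 (sensitivity)
- P(-|¬D) = 0.9221 (specificity)
- P(+|¬D) = 0.0779 (false positive rate = 1 - specificity)

Step 1: Find P(+)
P(+) = P(+|D)P(D) + P(+|¬D)P(¬D)
     = 0.9700 × 0.0423 + 0.0779 × 0.9577
     = 0.04103100 + 0.07460483
     = 0.11563583

Step 2: Apply Bayes' theorem for P(D|+)
P(D|+) = P(+|D)P(D) / P(+)
       = 0.04103100 / 0.11563583
       = 0.3548


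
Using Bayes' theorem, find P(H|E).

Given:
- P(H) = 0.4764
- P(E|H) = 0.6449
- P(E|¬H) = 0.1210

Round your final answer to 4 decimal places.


Bayes' theorem: P(H|E) = P(E|H) × P(H) / P(E)

Step 1: Calculate P(E) using law of total probability
P(E) = P(E|H)P(H) + P(E|¬H)P(¬H)
     = 0.6449 × 0.4764 + 0.1210 × 0.5236
     = 0.30723036 + 0.06335560
     = 0.37058596

Step 2: Apply Bayes' theorem
P(H|E) = P(E|H) × P(H) / P(E)
       = 0.30723036 / 0.37058596
       = 0.8290


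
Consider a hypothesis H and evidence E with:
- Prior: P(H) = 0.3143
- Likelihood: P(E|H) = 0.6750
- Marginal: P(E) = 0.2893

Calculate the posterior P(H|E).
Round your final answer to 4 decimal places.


Using Bayes' theorem:

P(H|E) = P(E|H) × P(H) / P(E)
       = 0.6750 × 0.3143 / 0.2893
       = 0.21215250 / 0.2893
       = 0.7333

The evidence strengthens our belief in H.
Prior: 0.3143 → Posterior: 0.7333


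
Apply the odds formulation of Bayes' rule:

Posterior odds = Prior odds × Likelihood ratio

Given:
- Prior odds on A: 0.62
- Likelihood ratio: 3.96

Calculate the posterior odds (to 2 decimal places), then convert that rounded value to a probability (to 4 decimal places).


Step 1: Calculate posterior odds
Posterior odds = Prior odds × LR
               = 0.62 × 3.96
               = 2.46

Step 2: Convert to probability
P(A|E) = Posterior odds / (1 + Posterior odds)
       = 2.46 / (1 + 2.46)
       = 2.46 / 3.46
       = 0.7110

The evidence increased P(A) from 0.3827 to 0.7110.


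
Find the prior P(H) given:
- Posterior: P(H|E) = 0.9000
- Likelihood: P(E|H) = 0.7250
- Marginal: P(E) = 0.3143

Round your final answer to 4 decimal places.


From Bayes' theorem: P(H|E) = P(E|H) × P(H) / P(E)

Rearranging for P(H):
P(H) = P(H|E) × P(E) / P(E|H)
     = 0.9000 × 0.3143 / 0.7250
     = 0.28287000 / 0.7250
     = 0.3902


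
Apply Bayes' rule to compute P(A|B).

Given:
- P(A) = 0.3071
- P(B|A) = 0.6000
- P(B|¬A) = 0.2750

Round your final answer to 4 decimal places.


Bayes' theorem: P(A|B) = P(B|A) × P(A) / P(B)

Step 1: Calculate P(B) using law of total probability
P(B) = P(B|A)P(A) + P(B|¬A)P(¬A)
     = 0.6000 × 0.3071 + 0.2750 × 0.6929
     = 0.18426000 + 0.19054750
     = 0.37480750

Step 2: Apply Bayes' theorem
P(A|B) = P(B|A) × P(A) / P(B)
       = 0.18426000 / 0.37480750
       = 0.4916


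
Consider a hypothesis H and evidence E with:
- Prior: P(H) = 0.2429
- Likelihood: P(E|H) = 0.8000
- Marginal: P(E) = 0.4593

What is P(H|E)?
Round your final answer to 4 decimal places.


Using Bayes' theorem:

P(H|E) = P(E|H) × P(H) / P(E)
       = 0.8000 × 0.2429 / 0.4593
       = 0.19432000 / 0.4593
       = 0.4231

The evidence strengthens our belief in H.
Prior: 0.2429 → Posterior: 0.4231


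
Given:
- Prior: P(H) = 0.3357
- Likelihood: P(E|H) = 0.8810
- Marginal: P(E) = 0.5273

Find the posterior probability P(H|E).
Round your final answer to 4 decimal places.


Using Bayes' theorem:

P(H|E) = P(E|H) × P(H) / P(E)
       = 0.8810 × 0.3357 / 0.5273
       = 0.29575170 / 0.5273
       = 0.5609

The evidence strengthens our belief in H.
Prior: 0.3357 → Posterior: 0.5609


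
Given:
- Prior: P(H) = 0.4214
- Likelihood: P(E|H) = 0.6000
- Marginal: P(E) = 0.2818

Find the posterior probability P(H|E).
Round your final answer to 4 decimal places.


Using Bayes' theorem:

P(H|E) = P(E|H) × P(H) / P(E)
       = 0.6000 × 0.4214 / 0.2818
       = 0.25284000 / 0.2818
       = 0.8972

The evidence strengthens our belief in H.
Prior: 0.4214 → Posterior: 0.8972


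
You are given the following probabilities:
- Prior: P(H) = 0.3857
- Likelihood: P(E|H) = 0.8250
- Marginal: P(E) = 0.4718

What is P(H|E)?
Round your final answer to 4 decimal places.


Using Bayes' theorem:

P(H|E) = P(E|H) × P(H) / P(E)
       = 0.8250 × 0.3857 / 0.4718
       = 0.31820250 / 0.4718
       = 0.6744

The evidence strengthens our belief in H.
Prior: 0.3857 → Posterior: 0.6744


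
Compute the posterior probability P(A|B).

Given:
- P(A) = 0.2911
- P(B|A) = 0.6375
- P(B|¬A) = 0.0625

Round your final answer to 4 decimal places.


Bayes' theorem: P(A|B) = P(B|A) × P(A) / P(B)

Step 1: Calculate P(B) using law of total probability
P(B) = P(B|A)P(A) + P(B|¬A)P(¬A)
     = 0.6375 × 0.2911 + 0.0625 × 0.7089
     = 0.18557625 + 0.04430625
     = 0.22988250

Step 2: Apply Bayes' theorem
P(A|B) = P(B|A) × P(A) / P(B)
       = 0.18557625 / 0.22988250
       = 0.8073


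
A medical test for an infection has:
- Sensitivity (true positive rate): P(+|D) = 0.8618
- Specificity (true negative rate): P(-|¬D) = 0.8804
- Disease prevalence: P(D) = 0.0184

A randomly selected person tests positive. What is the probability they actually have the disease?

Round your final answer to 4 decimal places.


Let D = has disease, + = positive test

Given:
- P(D) = 0.0184 (prevalence)
- P(+|D) = 0.8618 (sensitivity)
- P(-|¬D) = 0.8804 (specificity)
- P(+|¬D) = 0.1196 (false positive rate = 1 - specificity)

Step 1: Find P(+)
P(+) = P(+|D)P(D) + P(+|¬D)P(¬D)
     = 0.8618 × 0.0184 + 0.1196 × 0.9816
     = 0.01585712 + 0.11739936
     = 0.13325648

Step 2: Apply Bayes' theorem for P(D|+)
P(D|+) = P(+|D)P(D) / P(+)
       = 0.01585712 / 0.13325648
       = 0.1190


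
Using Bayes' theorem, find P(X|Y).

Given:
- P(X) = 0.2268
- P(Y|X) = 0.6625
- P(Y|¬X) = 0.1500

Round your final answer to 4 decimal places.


Bayes' theorem: P(X|Y) = P(Y|X) × P(X) / P(Y)

Step 1: Calculate P(Y) using law of total probability
P(Y) = P(Y|X)P(X) + P(Y|¬X)P(¬X)
     = 0.6625 × 0.2268 + 0.1500 × 0.7732
     = 0.15025500 + 0.11598000
     = 0.26623500

Step 2: Apply Bayes' theorem
P(X|Y) = P(Y|X) × P(X) / P(Y)
       = 0.15025500 / 0.26623500
       = 0.5644


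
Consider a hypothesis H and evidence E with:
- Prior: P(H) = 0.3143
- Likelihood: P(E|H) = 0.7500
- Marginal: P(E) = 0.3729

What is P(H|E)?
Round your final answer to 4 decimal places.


Using Bayes' theorem:

P(H|E) = P(E|H) × P(H) / P(E)
       = 0.7500 × 0.3143 / 0.3729
       = 0.23572500 / 0.3729
       = 0.6321

The evidence strengthens our belief in H.
Prior: 0.3143 → Posterior: 0.6321


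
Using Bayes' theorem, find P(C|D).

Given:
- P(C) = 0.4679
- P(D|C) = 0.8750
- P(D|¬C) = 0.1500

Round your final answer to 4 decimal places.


Bayes' theorem: P(C|D) = P(D|C) × P(C) / P(D)

Step 1: Calculate P(D) using law of total probability
P(D) = P(D|C)P(C) + P(D|¬C)P(¬C)
     = 0.8750 × 0.4679 + 0.1500 × 0.5321
     = 0.40941250 + 0.07981500
     = 0.48922750

Step 2: Apply Bayes' theorem
P(C|D) = P(D|C) × P(C) / P(D)
       = 0.40941250 / 0.48922750
       = 0.8369


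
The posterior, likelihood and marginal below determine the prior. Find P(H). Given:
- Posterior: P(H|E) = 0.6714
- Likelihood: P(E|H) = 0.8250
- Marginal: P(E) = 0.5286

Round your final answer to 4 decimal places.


From Bayes' theorem: P(H|E) = P(E|H) × P(H) / P(E)

Rearranging for P(H):
P(H) = P(H|E) × P(E) / P(E|H)
     = 0.6714 × 0.5286 / 0.8250
     = 0.35490204 / 0.8250
     = 0.4302


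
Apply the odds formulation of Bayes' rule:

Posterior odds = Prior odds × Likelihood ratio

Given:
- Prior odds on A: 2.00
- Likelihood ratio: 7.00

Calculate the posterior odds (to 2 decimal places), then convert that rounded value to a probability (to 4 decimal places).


Step 1: Calculate posterior odds
Posterior odds = Prior odds × LR
               = 2.00 × 7.00
               = 14.00

Step 2: Convert to probability
P(A|E) = Posterior odds / (1 + Posterior odds)
       = 14.00 / (1 + 14.00)
       = 14.00 / 15.00
       = 0.9333

The evidence increased P(A) from 0.6667 to 0.9333.


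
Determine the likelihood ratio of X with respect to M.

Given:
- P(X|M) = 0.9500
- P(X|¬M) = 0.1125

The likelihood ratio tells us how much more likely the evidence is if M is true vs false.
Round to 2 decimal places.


Likelihood Ratio (LR) = P(X|M) / P(X|¬M)

LR = 0.9500 / 0.1125
   = 8.44

The evidence is 8.44 times more likely if M is true than if M is false.
LR > 1, so observing X raises the odds in favor of M.


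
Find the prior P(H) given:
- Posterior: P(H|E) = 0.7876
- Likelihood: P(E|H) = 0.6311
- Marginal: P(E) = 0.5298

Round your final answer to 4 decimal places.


From Bayes' theorem: P(H|E) = P(E|H) × P(H) / P(E)

Rearranging for P(H):
P(H) = P(H|E) × P(E) / P(E|H)
     = 0.7876 × 0.5298 / 0.6311
     = 0.41727048 / 0.6311
     = 0.6612


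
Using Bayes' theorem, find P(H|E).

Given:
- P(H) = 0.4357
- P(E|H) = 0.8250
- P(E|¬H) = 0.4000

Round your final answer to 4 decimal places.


Bayes' theorem: P(H|E) = P(E|H) × P(H) / P(E)

Step 1: Calculate P(E) using law of total probability
P(E) = P(E|H)P(H) + P(E|¬H)P(¬H)
     = 0.8250 × 0.4357 + 0.4000 × 0.5643
     = 0.35945250 + 0.22572000
     = 0.58517250

Step 2: Apply Bayes' theorem
P(H|E) = P(E|H) × P(H) / P(E)
       = 0.35945250 / 0.58517250
       = 0.6143


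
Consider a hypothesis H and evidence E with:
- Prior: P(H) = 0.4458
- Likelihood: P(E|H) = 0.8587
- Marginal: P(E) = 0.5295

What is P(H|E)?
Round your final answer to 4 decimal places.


Using Bayes' theorem:

P(H|E) = P(E|H) × P(H) / P(E)
       = 0.8587 × 0.4458 / 0.5295
       = 0.38280846 / 0.5295
       = 0.7230

The evidence strengthens our belief in H.
Prior: 0.4458 → Posterior: 0.7230


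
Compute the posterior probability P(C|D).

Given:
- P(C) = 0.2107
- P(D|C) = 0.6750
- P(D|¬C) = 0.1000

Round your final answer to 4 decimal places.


Bayes' theorem: P(C|D) = P(D|C) × P(C) / P(D)

Step 1: Calculate P(D) using law of total probability
P(D) = P(D|C)P(C) + P(D|¬C)P(¬C)
     = 0.6750 × 0.2107 + 0.1000 × 0.7893
     = 0.14222250 + 0.07893000
     = 0.22115250

Step 2: Apply Bayes' theorem
P(C|D) = P(D|C) × P(C) / P(D)
       = 0.14222250 / 0.22115250
       = 0.6431


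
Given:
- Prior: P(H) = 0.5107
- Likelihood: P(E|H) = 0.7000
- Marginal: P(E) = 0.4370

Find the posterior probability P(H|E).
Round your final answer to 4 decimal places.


Using Bayes' theorem:

P(H|E) = P(E|H) × P(H) / P(E)
       = 0.7000 × 0.5107 / 0.4370
       = 0.35749000 / 0.4370
       = 0.8181

The evidence strengthens our belief in H.
Prior: 0.5107 → Posterior: 0.8181


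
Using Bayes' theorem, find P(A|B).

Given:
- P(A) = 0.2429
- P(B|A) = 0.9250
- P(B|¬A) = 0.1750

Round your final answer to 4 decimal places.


Bayes' theorem: P(A|B) = P(B|A) × P(A) / P(B)

Step 1: Calculate P(B) using law of total probability
P(B) = P(B|A)P(A) + P(B|¬A)P(¬A)
     = 0.9250 × 0.2429 + 0.1750 × 0.7571
     = 0.22468250 + 0.13249250
     = 0.35717500

Step 2: Apply Bayes' theorem
P(A|B) = P(B|A) × P(A) / P(B)
       = 0.22468250 / 0.35717500
       = 0.6291


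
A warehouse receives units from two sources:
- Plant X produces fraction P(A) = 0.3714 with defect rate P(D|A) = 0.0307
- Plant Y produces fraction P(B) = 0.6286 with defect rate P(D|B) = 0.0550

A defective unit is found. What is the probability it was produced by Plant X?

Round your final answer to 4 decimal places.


Let A = from Plant X, D = defective

Given:
- P(A) = 0.3714, P(B) = 0.6286
- P(D|A) = 0.0307, P(D|B) = 0.0550

Step 1: Find P(D)
P(D) = P(D|A)P(A) + P(D|B)P(B)
     = 0.0307 × 0.3714 + 0.0550 × 0.6286
     = 0.01140198 + 0.03457300
     = 0.04597498

Step 2: Apply Bayes' theorem
P(A|D) = P(D|A)P(A) / P(D)
       = 0.01140198 / 0.04597498
       = 0.2480


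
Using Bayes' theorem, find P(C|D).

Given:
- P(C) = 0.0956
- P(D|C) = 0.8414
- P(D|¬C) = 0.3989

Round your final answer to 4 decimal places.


Bayes' theorem: P(C|D) = P(D|C) × P(C) / P(D)

Step 1: Calculate P(D) using law of total probability
P(D) = P(D|C)P(C) + P(D|¬C)P(¬C)
     = 0.8414 × 0.0956 + 0.3989 × 0.9044
     = 0.08043784 + 0.36076516
     = 0.44120300

Step 2: Apply Bayes' theorem
P(C|D) = P(D|C) × P(C) / P(D)
       = 0.08043784 / 0.44120300
       = 0.1823


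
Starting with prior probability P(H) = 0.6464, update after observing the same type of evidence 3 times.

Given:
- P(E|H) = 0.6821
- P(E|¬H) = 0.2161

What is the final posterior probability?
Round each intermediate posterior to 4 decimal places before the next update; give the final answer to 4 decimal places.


Sequential Bayesian updating:

Initial prior: P(H) = 0.6464

Update 1:
  P(E) = 0.6821 × 0.6464 + 0.2161 × 0.3536 = 0.44090944 + 0.07641296 = 0.51732240
  P(H|E) = 0.44090944 / 0.51732240 = 0.8523

Update 2:
  P(E) = 0.6821 × 0.8523 + 0.2161 × 0.1477 = 0.58135383 + 0.03191797 = 0.61327180
  P(H|E) = 0.58135383 / 0.61327180 = 0.9480

Update 3:
  P(E) = 0.6821 × 0.9480 + 0.2161 × 0.0520 = 0.64663080 + 0.01123720 = 0.65786800
  P(H|E) = 0.64663080 / 0.65786800 = 0.9829

Final posterior: 0.9829


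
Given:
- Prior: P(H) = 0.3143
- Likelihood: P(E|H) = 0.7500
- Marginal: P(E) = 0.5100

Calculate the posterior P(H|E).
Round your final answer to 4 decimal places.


Using Bayes' theorem:

P(H|E) = P(E|H) × P(H) / P(E)
       = 0.7500 × 0.3143 / 0.5100
       = 0.23572500 / 0.5100
       = 0.4622

The evidence strengthens our belief in H.
Prior: 0.3143 → Posterior: 0.4622


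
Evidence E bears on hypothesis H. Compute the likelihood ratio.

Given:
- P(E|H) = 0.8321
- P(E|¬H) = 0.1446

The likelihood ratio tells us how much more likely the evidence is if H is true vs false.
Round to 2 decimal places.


Likelihood Ratio (LR) = P(E|H) / P(E|¬H)

LR = 0.8321 / 0.1446
   = 5.75

The evidence is 5.75 times more likely if H is true than if H is false.
Because LR exceeds 1, E is evidence for H.


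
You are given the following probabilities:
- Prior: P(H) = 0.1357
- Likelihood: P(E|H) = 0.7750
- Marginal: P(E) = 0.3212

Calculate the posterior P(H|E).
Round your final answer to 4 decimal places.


Using Bayes' theorem:

P(H|E) = P(E|H) × P(H) / P(E)
       = 0.7750 × 0.1357 / 0.3212
       = 0.10516750 / 0.3212
       = 0.3274

The evidence strengthens our belief in H.
Prior: 0.1357 → Posterior: 0.3274


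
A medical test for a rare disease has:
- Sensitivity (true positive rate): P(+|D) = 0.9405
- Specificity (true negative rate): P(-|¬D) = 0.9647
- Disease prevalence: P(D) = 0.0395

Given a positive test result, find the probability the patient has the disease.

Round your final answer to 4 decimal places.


Let D = has disease, + = positive test

Given:
- P(D) = 0.0395 (prevalence)
- P(+|D) = 0.9405 (sensitivity)
- P(-|¬D) = 0.9647 (specificity)
- P(+|¬D) = 0.0353 (false positive rate = 1 - specificity)

Step 1: Find P(+)
P(+) = P(+|D)P(D) + P(+|¬D)P(¬D)
     = 0.9405 × 0.0395 + 0.0353 × 0.9605
     = 0.03714975 + 0.03390565
     = 0.07105540

Step 2: Apply Bayes' theorem for P(D|+)
P(D|+) = P(+|D)P(D) / P(+)
       = 0.03714975 / 0.07105540
       = 0.5228


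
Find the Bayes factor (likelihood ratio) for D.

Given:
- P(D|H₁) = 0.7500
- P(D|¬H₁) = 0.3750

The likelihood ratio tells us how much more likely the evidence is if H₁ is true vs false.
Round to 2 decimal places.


Likelihood Ratio (LR) = P(D|H₁) / P(D|¬H₁)

LR = 0.7500 / 0.3750
   = 2.00

The evidence is 2.00 times more likely if H₁ is true than if H₁ is false.
Because LR exceeds 1, D is evidence for H₁.


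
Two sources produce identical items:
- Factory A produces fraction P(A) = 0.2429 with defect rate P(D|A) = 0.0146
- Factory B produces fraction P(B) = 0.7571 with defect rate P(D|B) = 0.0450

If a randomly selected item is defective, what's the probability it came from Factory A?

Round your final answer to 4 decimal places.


Let A = from Factory A, D = defective

Given:
- P(A) = 0.2429, P(B) = 0.7571
- P(D|A) = 0.0146, P(D|B) = 0.0450

Step 1: Find P(D)
P(D) = P(D|A)P(A) + P(D|B)P(B)
     = 0.0146 × 0.2429 + 0.0450 × 0.7571
     = 0.00354634 + 0.03406950
     = 0.03761584

Step 2: Apply Bayes' theorem
P(A|D) = P(D|A)P(A) / P(D)
       = 0.00354634 / 0.03761584
       = 0.0943


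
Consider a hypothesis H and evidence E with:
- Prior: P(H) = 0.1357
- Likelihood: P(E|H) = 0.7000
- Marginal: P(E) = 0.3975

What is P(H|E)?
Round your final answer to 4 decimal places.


Using Bayes' theorem:

P(H|E) = P(E|H) × P(H) / P(E)
       = 0.7000 × 0.1357 / 0.3975
       = 0.09499000 / 0.3975
       = 0.2390

The evidence strengthens our belief in H.
Prior: 0.1357 → Posterior: 0.2390


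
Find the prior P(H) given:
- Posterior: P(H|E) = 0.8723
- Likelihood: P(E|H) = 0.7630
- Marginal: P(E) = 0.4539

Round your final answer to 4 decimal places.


From Bayes' theorem: P(H|E) = P(E|H) × P(H) / P(E)

Rearranging for P(H):
P(H) = P(H|E) × P(E) / P(E|H)
     = 0.8723 × 0.4539 / 0.7630
     = 0.39593697 / 0.7630
     = 0.5189


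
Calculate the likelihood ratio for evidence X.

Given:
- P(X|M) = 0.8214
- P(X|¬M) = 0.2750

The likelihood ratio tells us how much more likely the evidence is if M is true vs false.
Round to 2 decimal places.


Likelihood Ratio (LR) = P(X|M) / P(X|¬M)

LR = 0.8214 / 0.2750
   = 2.99

The evidence is 2.99 times more likely if M is true than if M is false.
Since LR > 1, the evidence supports M over ¬M.


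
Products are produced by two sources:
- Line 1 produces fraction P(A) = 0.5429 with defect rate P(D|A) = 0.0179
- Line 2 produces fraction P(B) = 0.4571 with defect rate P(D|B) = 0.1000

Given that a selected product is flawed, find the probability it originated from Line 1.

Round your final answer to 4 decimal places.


Let A = from Line 1, D = flawed

Given:
- P(A) = 0.5429, P(B) = 0.4571
- P(D|A) = 0.0179, P(D|B) = 0.1000

Step 1: Find P(D)
P(D) = P(D|A)P(A) + P(D|B)P(B)
     = 0.0179 × 0.5429 + 0.1000 × 0.4571
     = 0.00971791 + 0.04571000
     = 0.05542791

Step 2: Apply Bayes' theorem
P(A|D) = P(D|A)P(A) / P(D)
       = 0.00971791 / 0.05542791
       = 0.1753


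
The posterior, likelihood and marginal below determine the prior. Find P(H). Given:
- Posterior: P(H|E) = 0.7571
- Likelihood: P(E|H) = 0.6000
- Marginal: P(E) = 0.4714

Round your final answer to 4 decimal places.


From Bayes' theorem: P(H|E) = P(E|H) × P(H) / P(E)

Rearranging for P(H):
P(H) = P(H|E) × P(E) / P(E|H)
     = 0.7571 × 0.4714 / 0.6000
     = 0.35689694 / 0.6000
     = 0.5948


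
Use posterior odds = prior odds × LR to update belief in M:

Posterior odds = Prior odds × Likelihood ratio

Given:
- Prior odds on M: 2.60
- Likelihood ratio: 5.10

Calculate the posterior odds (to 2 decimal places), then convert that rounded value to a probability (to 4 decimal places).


Step 1: Calculate posterior odds
Posterior odds = Prior odds × LR
               = 2.60 × 5.10
               = 13.26

Step 2: Convert to probability
P(M|E) = Posterior odds / (1 + Posterior odds)
       = 13.26 / (1 + 13.26)
       = 13.26 / 14.26
       = 0.9299

The evidence increased P(M) from 0.7222 to 0.9299.


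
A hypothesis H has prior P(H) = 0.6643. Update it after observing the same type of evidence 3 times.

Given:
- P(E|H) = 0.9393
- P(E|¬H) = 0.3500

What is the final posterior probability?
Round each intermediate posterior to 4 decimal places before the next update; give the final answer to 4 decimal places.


Sequential Bayesian updating:

Initial prior: P(H) = 0.6643

Update 1:
  P(E) = 0.9393 × 0.6643 + 0.3500 × 0.3357 = 0.62397699 + 0.11749500 = 0.74147199
  P(H|E) = 0.62397699 / 0.74147199 = 0.8415

Update 2:
  P(E) = 0.9393 × 0.8415 + 0.3500 × 0.1585 = 0.79042095 + 0.05547500 = 0.84589595
  P(H|E) = 0.79042095 / 0.84589595 = 0.9344

Update 3:
  P(E) = 0.9393 × 0.9344 + 0.3500 × 0.0656 = 0.87768192 + 0.02296000 = 0.90064192
  P(H|E) = 0.87768192 / 0.90064192 = 0.9745

Final posterior: 0.9745


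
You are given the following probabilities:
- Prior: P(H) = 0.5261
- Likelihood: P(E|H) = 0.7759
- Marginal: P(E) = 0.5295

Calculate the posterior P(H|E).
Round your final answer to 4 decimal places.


Using Bayes' theorem:

P(H|E) = P(E|H) × P(H) / P(E)
       = 0.7759 × 0.5261 / 0.5295
       = 0.40820099 / 0.5295
       = 0.7709

The evidence strengthens our belief in H.
Prior: 0.5261 → Posterior: 0.7709


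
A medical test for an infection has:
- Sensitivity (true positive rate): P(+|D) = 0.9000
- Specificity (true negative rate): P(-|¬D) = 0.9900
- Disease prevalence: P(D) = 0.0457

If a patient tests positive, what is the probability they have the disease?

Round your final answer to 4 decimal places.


Let D = has disease, + = positive test

Given:
- P(D) = 0.0457 (prevalence)
- P(+|D) = 0.9000 (sensitivity)
- P(-|¬D) = 0.9900 (specificity)
- P(+|¬D) = 0.0100 (false positive rate = 1 - specificity)

Step 1: Find P(+)
P(+) = P(+|D)P(D) + P(+|¬D)P(¬D)
     = 0.9000 × 0.0457 + 0.0100 × 0.9543
     = 0.04113000 + 0.00954300
     = 0.05067300

Step 2: Apply Bayes' theorem for P(D|+)
P(D|+) = P(+|D)P(D) / P(+)
       = 0.04113000 / 0.05067300
       = 0.8117


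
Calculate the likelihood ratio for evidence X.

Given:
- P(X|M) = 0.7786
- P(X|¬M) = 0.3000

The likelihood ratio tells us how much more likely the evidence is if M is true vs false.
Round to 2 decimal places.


Likelihood Ratio (LR) = P(X|M) / P(X|¬M)

LR = 0.7786 / 0.3000
   = 2.60

The evidence is 2.60 times more likely if M is true than if M is false.
Because LR exceeds 1, X is evidence for M.


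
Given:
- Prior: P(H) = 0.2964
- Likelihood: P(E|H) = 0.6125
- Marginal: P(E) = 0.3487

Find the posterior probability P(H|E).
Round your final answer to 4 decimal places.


Using Bayes' theorem:

P(H|E) = P(E|H) × P(H) / P(E)
       = 0.6125 × 0.2964 / 0.3487
       = 0.18154500 / 0.3487
       = 0.5206

The evidence strengthens our belief in H.
Prior: 0.2964 → Posterior: 0.5206


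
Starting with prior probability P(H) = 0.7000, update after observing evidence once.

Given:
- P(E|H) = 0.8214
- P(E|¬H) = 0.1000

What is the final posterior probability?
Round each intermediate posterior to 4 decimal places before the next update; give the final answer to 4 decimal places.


Sequential Bayesian updating:

Initial prior: P(H) = 0.7000

Update 1:
  P(E) = 0.8214 × 0.7000 + 0.1000 × 0.3000 = 0.57498000 + 0.03000000 = 0.60498000
  P(H|E) = 0.57498000 / 0.60498000 = 0.9504

Final posterior: 0.9504


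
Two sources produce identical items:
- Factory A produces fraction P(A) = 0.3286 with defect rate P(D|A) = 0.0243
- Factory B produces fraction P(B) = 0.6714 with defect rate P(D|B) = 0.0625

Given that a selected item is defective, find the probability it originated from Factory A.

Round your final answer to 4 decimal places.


Let A = from Factory A, D = defective

Given:
- P(A) = 0.3286, P(B) = 0.6714
- P(D|A) = 0.0243, P(D|B) = 0.0625

Step 1: Find P(D)
P(D) = P(D|A)P(A) + P(D|B)P(B)
     = 0.0243 × 0.3286 + 0.0625 × 0.6714
     = 0.00798498 + 0.04196250
     = 0.04994748

Step 2: Apply Bayes' theorem
P(A|D) = P(D|A)P(A) / P(D)
       = 0.00798498 / 0.04994748
       = 0.1599


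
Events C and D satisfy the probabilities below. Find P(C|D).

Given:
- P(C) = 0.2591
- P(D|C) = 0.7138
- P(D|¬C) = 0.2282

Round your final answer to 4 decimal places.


Bayes' theorem: P(C|D) = P(D|C) × P(C) / P(D)

Step 1: Calculate P(D) using law of total probability
P(D) = P(D|C)P(C) + P(D|¬C)P(¬C)
     = 0.7138 × 0.2591 + 0.2282 × 0.7409
     = 0.18494558 + 0.16907338
     = 0.35401896

Step 2: Apply Bayes' theorem
P(C|D) = P(D|C) × P(C) / P(D)
       = 0.18494558 / 0.35401896
       = 0.5224


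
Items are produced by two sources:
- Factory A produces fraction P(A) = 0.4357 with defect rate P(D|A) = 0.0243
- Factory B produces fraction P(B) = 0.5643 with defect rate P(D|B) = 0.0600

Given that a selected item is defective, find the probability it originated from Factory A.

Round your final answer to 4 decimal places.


Let A = from Factory A, D = defective

Given:
- P(A) = 0.4357, P(B) = 0.5643
- P(D|A) = 0.0243, P(D|B) = 0.0600

Step 1: Find P(D)
P(D) = P(D|A)P(A) + P(D|B)P(B)
     = 0.0243 × 0.4357 + 0.0600 × 0.5643
     = 0.01058751 + 0.03385800
     = 0.04444551

Step 2: Apply Bayes' theorem
P(A|D) = P(D|A)P(A) / P(D)
       = 0.01058751 / 0.04444551
       = 0.2382


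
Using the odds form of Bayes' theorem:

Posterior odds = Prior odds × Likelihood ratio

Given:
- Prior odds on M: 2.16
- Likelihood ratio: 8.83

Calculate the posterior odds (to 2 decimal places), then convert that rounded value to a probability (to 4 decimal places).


Step 1: Calculate posterior odds
Posterior odds = Prior odds × LR
               = 2.16 × 8.83
               = 19.07

Step 2: Convert to probability
P(M|E) = Posterior odds / (1 + Posterior odds)
       = 19.07 / (1 + 19.07)
       = 19.07 / 20.07
       = 0.9502

The evidence increased P(M) from 0.6835 to 0.9502.


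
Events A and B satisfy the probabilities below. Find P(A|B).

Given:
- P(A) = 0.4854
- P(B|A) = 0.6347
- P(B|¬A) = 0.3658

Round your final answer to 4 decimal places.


Bayes' theorem: P(A|B) = P(B|A) × P(A) / P(B)

Step 1: Calculate P(B) using law of total probability
P(B) = P(B|A)P(A) + P(B|¬A)P(¬A)
     = 0.6347 × 0.4854 + 0.3658 × 0.5146
     = 0.30808338 + 0.18824068
     = 0.49632406

Step 2: Apply Bayes' theorem
P(A|B) = P(B|A) × P(A) / P(B)
       = 0.30808338 / 0.49632406
       = 0.6207


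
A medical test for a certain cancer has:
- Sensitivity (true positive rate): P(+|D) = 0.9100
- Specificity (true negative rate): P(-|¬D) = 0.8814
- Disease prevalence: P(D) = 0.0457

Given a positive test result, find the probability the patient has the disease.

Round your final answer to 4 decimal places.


Let D = has disease, + = positive test

Given:
- P(D) = 0.0457 (prevalence)
- P(+|D) = 0.9100 (sensitivity)
- P(-|¬D) = 0.8814 (specificity)
- P(+|¬D) = 0.1186 (false positive rate = 1 - specificity)

Step 1: Find P(+)
P(+) = P(+|D)P(D) + P(+|¬D)P(¬D)
     = 0.9100 × 0.0457 + 0.1186 × 0.9543
     = 0.04158700 + 0.11317998
     = 0.15476698

Step 2: Apply Bayes' theorem for P(D|+)
P(D|+) = P(+|D)P(D) / P(+)
       = 0.04158700 / 0.15476698
       = 0.2687


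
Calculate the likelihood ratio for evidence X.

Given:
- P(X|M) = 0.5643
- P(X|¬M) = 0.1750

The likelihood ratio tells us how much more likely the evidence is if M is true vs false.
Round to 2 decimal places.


Likelihood Ratio (LR) = P(X|M) / P(X|¬M)

LR = 0.5643 / 0.1750
   = 3.22

The evidence is 3.22 times more likely if M is true than if M is false.
Since LR > 1, the evidence supports M over ¬M.
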